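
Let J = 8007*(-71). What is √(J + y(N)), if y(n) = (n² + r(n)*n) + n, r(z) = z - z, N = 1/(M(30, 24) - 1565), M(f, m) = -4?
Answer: I*√1399503744785/1569 ≈ 753.99*I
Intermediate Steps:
N = -1/1569 (N = 1/(-4 - 1565) = 1/(-1569) = -1/1569 ≈ -0.00063735)
r(z) = 0
J = -568497
y(n) = n + n² (y(n) = (n² + 0*n) + n = (n² + 0) + n = n² + n = n + n²)
√(J + y(N)) = √(-568497 - (1 - 1/1569)/1569) = √(-568497 - 1/1569*1568/1569) = √(-568497 - 1568/2461761) = √(-1399503744785/2461761) = I*√1399503744785/1569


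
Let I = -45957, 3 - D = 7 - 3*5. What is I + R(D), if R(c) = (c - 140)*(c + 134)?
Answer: -64662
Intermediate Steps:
D = 11 (D = 3 - (7 - 3*5) = 3 - (7 - 15) = 3 - 1*(-8) = 3 + 8 = 11)
R(c) = (-140 + c)*(134 + c)
I + R(D) = -45957 + (-18760 + 11² - 6*11) = -45957 + (-18760 + 121 - 66) = -45957 - 18705 = -64662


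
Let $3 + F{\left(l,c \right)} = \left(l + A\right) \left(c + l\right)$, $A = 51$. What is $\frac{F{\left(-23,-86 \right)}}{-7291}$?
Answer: $\frac{3055}{7291} \approx 0.41901$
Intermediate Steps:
$F{\left(l,c \right)} = -3 + \left(51 + l\right) \left(c + l\right)$ ($F{\left(l,c \right)} = -3 + \left(l + 51\right) \left(c + l\right) = -3 + \left(51 + l\right) \left(c + l\right)$)
$\frac{F{\left(-23,-86 \right)}}{-7291} = \frac{-3 + \left(-23\right)^{2} + 51 \left(-86\right) + 51 \left(-23\right) - -1978}{-7291} = \left(-3 + 529 - 4386 - 1173 + 1978\right) \left(- \frac{1}{7291}\right) = \left(-3055\right) \left(- \frac{1}{7291}\right) = \frac{3055}{7291}$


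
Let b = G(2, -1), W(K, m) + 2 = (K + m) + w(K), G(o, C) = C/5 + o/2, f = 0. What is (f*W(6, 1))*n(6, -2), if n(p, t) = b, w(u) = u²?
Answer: 0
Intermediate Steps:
G(o, C) = o/2 + C/5 (G(o, C) = C*(⅕) + o*(½) = C/5 + o/2 = o/2 + C/5)
W(K, m) = -2 + K + m + K² (W(K, m) = -2 + ((K + m) + K²) = -2 + (K + m + K²) = -2 + K + m + K²)
b = ⅘ (b = (½)*2 + (⅕)*(-1) = 1 - ⅕ = ⅘ ≈ 0.80000)
n(p, t) = ⅘
(f*W(6, 1))*n(6, -2) = (0*(-2 + 6 + 1 + 6²))*(⅘) = (0*(-2 + 6 + 1 + 36))*(⅘) = (0*41)*(⅘) = 0*(⅘) = 0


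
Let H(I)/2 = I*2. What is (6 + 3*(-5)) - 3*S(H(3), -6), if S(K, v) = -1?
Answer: -6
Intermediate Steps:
H(I) = 4*I (H(I) = 2*(I*2) = 2*(2*I) = 4*I)
(6 + 3*(-5)) - 3*S(H(3), -6) = (6 + 3*(-5)) - 3*(-1) = (6 - 15) + 3 = -9 + 3 = -6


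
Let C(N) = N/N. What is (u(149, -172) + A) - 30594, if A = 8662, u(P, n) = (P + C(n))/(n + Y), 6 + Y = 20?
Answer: -1732703/79 ≈ -21933.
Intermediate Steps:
Y = 14 (Y = -6 + 20 = 14)
C(N) = 1
u(P, n) = (1 + P)/(14 + n) (u(P, n) = (P + 1)/(n + 14) = (1 + P)/(14 + n))
(u(149, -172) + A) - 30594 = ((1 + 149)/(14 - 172) + 8662) - 30594 = (150/(-158) + 8662) - 30594 = (-1/158*150 + 8662) - 30594 = (-75/79 + 8662) - 30594 = 684223/79 - 30594 = -1732703/79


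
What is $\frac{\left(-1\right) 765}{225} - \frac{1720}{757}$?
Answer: $- \frac{21469}{3785} \approx -5.6721$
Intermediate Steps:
$\frac{\left(-1\right) 765}{225} - \frac{1720}{757} = \left(-765\right) \frac{1}{225} - \frac{1720}{757} = - \frac{17}{5} - \frac{1720}{757} = - \frac{21469}{3785}$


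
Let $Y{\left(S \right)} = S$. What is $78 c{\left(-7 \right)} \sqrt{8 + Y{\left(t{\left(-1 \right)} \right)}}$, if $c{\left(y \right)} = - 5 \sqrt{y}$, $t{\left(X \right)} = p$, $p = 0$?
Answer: $- 780 i \sqrt{14} \approx - 2918.5 i$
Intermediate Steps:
$t{\left(X \right)} = 0$
$78 c{\left(-7 \right)} \sqrt{8 + Y{\left(t{\left(-1 \right)} \right)}} = 78 \left(- 5 \sqrt{-7}\right) \sqrt{8 + 0} = 78 \left(- 5 i \sqrt{7}\right) \sqrt{8} = 78 \left(- 5 i \sqrt{7}\right) 2 \sqrt{2} = - 390 i \sqrt{7} \cdot 2 \sqrt{2} = - 780 i \sqrt{14}$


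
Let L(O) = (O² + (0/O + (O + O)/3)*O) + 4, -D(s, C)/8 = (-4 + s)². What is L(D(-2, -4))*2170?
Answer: 299989480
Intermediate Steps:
D(s, C) = -8*(-4 + s)²
L(O) = 4 + 5*O²/3 (L(O) = (O² + (0 + (2*O)*(⅓))*O) + 4 = (O² + (0 + 2*O/3)*O) + 4 = (O² + (2*O/3)*O) + 4 = (O² + 2*O²/3) + 4 = 5*O²/3 + 4 = 4 + 5*O²/3)
L(D(-2, -4))*2170 = (4 + 5*(-8*(-4 - 2)²)²/3)*2170 = (4 + 5*(-8*(-6)²)²/3)*2170 = (4 + 5*(-8*36)²/3)*2170 = (4 + (5/3)*(-288)²)*2170 = (4 + (5/3)*82944)*2170 = (4 + 138240)*2170 = 138244*2170 = 299989480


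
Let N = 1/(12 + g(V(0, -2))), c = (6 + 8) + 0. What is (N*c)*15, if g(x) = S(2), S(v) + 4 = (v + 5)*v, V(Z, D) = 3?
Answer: 105/11 ≈ 9.5455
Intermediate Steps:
c = 14 (c = 14 + 0 = 14)
S(v) = -4 + v*(5 + v) (S(v) = -4 + (v + 5)*v = -4 + (5 + v)*v = -4 + v*(5 + v))
g(x) = 10 (g(x) = -4 + 2² + 5*2 = -4 + 4 + 10 = 10)
N = 1/22 (N = 1/(12 + 10) = 1/22 ≈ 0.045455)
(N*c)*15 = ((1/22)*14)*15 = (7/11)*15 = 105/11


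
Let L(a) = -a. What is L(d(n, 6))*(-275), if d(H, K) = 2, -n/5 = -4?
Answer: 550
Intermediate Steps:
n = 20 (n = -5*(-4) = 20)
L(d(n, 6))*(-275) = -1*2*(-275) = -2*(-275) = 550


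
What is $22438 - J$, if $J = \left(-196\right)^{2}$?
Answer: $-15978$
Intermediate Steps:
$J = 38416$
$22438 - J = 22438 - 38416 = -15978$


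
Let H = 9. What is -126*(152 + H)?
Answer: -20286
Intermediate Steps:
-126*(152 + H) = -126*(152 + 9) = -126*161 = -20286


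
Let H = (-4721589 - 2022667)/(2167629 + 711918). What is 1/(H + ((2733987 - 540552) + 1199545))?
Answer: 2879547/9770238635804 ≈ 2.9473e-7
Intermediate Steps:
H = -6744256/2879547 ≈ -2.3421
1/(H + ((2733987 - 540552) + 1199545)) = 1/(-6744256/2879547 + ((2733987 - 540552) + 1199545)) = 1/(-6744256/2879547 + (2193435 + 1199545)) = 1/(-6744256/2879547 + 3392980) = 1/(9770238635804/2879547) = 2879547/9770238635804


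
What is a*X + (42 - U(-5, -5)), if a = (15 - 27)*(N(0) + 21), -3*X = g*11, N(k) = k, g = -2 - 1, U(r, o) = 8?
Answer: -2738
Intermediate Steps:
g = -3
X = 11 (X = -(-1)*11 = -⅓*(-33) = 11)
a = -252 (a = (15 - 27)*(0 + 21) = -12*21 = -252)
a*X + (42 - U(-5, -5)) = -252*11 + (42 - 1*8) = -2772 + (42 - 8) = -2772 + 34 = -2738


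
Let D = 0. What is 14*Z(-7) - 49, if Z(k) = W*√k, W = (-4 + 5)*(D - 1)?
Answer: -49 - 14*I*√7 ≈ -49.0 - 37.041*I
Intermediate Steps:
W = -1 (W = (-4 + 5)*(0 - 1) = 1*(-1) = -1)
Z(k) = -√k
14*Z(-7) - 49 = 14*(-√(-7)) - 49 = 14*(-I*√7) - 49 = -14*I*√7 - 49 = -49 - 14*I*√7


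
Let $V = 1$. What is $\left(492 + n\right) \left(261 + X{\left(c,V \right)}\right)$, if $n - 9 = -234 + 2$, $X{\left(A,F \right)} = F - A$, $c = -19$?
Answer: $75589$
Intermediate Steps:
$n = -223$ ($n = 9 + \left(-234 + 2\right) = 9 - 232 = -223$)
$\left(492 + n\right) \left(261 + X{\left(c,V \right)}\right) = \left(492 - 223\right) \left(261 + \left(1 - -19\right)\right) = 269 \left(261 + \left(1 + 19\right)\right) = 269 \left(261 + 20\right) = 269 \cdot 281 = 75589$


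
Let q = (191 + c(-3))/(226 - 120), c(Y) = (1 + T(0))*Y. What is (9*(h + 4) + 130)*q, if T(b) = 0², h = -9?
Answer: 7990/53 ≈ 150.75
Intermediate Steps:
T(b) = 0
c(Y) = Y (c(Y) = (1 + 0)*Y = 1*Y = Y)
q = 94/53 (q = (191 - 3)/(226 - 120) = 188/106 = 188*(1/106) = 94/53 ≈ 1.7736)
(9*(h + 4) + 130)*q = (9*(-9 + 4) + 130)*(94/53) = (9*(-5) + 130)*(94/53) = (-45 + 130)*(94/53) = 85*(94/53) = 7990/53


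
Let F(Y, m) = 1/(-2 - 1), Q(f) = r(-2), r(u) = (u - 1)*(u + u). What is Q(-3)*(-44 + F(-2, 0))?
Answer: -532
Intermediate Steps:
r(u) = 2*u*(-1 + u) (r(u) = (-1 + u)*(2*u) = 2*u*(-1 + u))
Q(f) = 12 (Q(f) = 2*(-2)*(-1 - 2) = 2*(-2)*(-3) = 12)
F(Y, m) = -1/3 (F(Y, m) = 1/(-3) = -1/3)
Q(-3)*(-44 + F(-2, 0)) = 12*(-44 - 1/3) = 12*(-133/3) = -532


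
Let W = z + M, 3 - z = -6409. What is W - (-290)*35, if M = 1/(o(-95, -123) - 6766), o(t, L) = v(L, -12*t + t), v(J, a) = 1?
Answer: 112041929/6765 ≈ 16562.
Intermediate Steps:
o(t, L) = 1
z = 6412 (z = 3 - 1*(-6409) = 3 + 6409 = 6412)
M = -1/6765 (M = 1/(1 - 6766) = 1/(-6765) = -1/6765 ≈ -0.00014782)
W = 43377179/6765 (W = 6412 - 1/6765 = 43377179/6765 ≈ 6412.0)
W - (-290)*35 = 43377179/6765 - (-290)*35 = 43377179/6765 - 1*(-10150) = 43377179/6765 + 10150 = 112041929/6765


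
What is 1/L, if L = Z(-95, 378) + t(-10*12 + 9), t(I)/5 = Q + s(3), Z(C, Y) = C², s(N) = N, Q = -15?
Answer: 1/8965 ≈ 0.00011154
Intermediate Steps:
t(I) = -60 (t(I) = 5*(-15 + 3) = 5*(-12) = -60)
L = 8965 (L = (-95)² - 60 = 9025 - 60 = 8965)
1/L = 1/8965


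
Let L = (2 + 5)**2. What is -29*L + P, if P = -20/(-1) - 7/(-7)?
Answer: -1400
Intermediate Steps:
L = 49 (L = 7**2 = 49)
P = 21 (P = -20*(-1) - 7*(-1/7) = 20 + 1 = 21)
-29*L + P = -29*49 + 21 = -1421 + 21 = -1400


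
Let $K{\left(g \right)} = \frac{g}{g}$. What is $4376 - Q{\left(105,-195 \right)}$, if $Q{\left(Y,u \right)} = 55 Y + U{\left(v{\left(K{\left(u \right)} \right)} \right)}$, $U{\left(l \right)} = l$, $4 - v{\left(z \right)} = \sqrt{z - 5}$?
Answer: $-1403 + 2 i \approx -1403.0 + 2.0 i$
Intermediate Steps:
$K{\left(g \right)} = 1$
$v{\left(z \right)} = 4 - \sqrt{-5 + z}$ ($v{\left(z \right)} = 4 - \sqrt{z - 5} = 4 - \sqrt{-5 + z}$)
$Q{\left(Y,u \right)} = 4 - 2 i + 55 Y$ ($Q{\left(Y,u \right)} = 55 Y + \left(4 - \sqrt{-5 + 1}\right) = 55 Y + \left(4 - \sqrt{-4}\right) = 55 Y + \left(4 - 2 i\right) = 4 - 2 i + 55 Y$)
$4376 - Q{\left(105,-195 \right)} = 4376 - \left(4 - 2 i + 55 \cdot 105\right) = 4376 - \left(4 - 2 i + 5775\right) = 4376 - \left(5779 - 2 i\right) = -1403 + 2 i$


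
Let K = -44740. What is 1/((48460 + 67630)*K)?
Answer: -1/5193866600 ≈ -1.9253e-10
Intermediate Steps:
1/((48460 + 67630)*K) = 1/((48460 + 67630)*(-44740)) = -1/44740/116090 = (1/116090)*(-1/44740) = -1/5193866600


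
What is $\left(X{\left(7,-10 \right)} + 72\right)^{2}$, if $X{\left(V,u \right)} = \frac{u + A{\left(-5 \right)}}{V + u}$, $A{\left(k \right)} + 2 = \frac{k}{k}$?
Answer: $\frac{51529}{9} \approx 5725.4$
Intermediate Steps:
$A{\left(k \right)} = -1$ ($A{\left(k \right)} = -2 + \frac{k}{k} = -2 + 1 = -1$)
$X{\left(V,u \right)} = \frac{-1 + u}{V + u}$ ($X{\left(V,u \right)} = \frac{u - 1}{V + u} = \frac{-1 + u}{V + u}$)
$\left(X{\left(7,-10 \right)} + 72\right)^{2} = \left(\frac{-1 - 10}{7 - 10} + 72\right)^{2} = \left(\frac{1}{-3} \left(-11\right) + 72\right)^{2} = \left(\left(- \frac{1}{3}\right) \left(-11\right) + 72\right)^{2} = \left(\frac{11}{3} + 72\right)^{2} = \left(\frac{227}{3}\right)^{2} = \frac{51529}{9}$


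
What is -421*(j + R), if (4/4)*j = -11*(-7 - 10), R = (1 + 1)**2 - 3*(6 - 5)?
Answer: -79148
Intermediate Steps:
R = 1 (R = 2**2 - 3*1 = 4 - 3 = 1)
j = 187 (j = -11*(-7 - 10) = -11*(-17) = 187)
-421*(j + R) = -421*(187 + 1) = -421*188 = -79148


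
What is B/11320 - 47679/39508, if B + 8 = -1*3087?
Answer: -33100177/22361528 ≈ -1.4802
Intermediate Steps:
B = -3095 (B = -8 - 1*3087 = -8 - 3087 = -3095)
B/11320 - 47679/39508 = -3095/11320 - 47679/39508 = -3095*1/11320 - 47679*1/39508 = -619/2264 - 47679/39508 = -33100177/22361528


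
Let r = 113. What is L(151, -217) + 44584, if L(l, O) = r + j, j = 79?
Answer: 44776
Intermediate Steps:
L(l, O) = 192 (L(l, O) = 113 + 79 = 192)
L(151, -217) + 44584 = 192 + 44584 = 44776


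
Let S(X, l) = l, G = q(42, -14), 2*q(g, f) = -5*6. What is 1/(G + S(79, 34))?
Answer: 1/19 ≈ 0.052632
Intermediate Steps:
q(g, f) = -15 (q(g, f) = (-5*6)/2 = (½)*(-30) = -15)
G = -15
1/(G + S(79, 34)) = 1/(-15 + 34) = 1/19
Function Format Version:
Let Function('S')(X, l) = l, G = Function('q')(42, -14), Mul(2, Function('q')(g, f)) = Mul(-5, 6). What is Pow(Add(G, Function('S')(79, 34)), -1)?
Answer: Rational(1, 19) ≈ 0.052632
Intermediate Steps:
Function('q')(g, f) = -15 (Function('q')(g, f) = Mul(Rational(1, 2), Mul(-5, 6)) = Mul(Rational(1, 2), -30) = -15)
G = -15
Pow(Add(G, Function('S')(79, 34)), -1) = Pow(Add(-15, 34), -1) = Pow(19, -1) = Rational(1, 19)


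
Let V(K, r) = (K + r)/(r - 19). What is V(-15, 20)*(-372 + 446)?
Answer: 370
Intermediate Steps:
V(K, r) = (K + r)/(-19 + r)
V(-15, 20)*(-372 + 446) = ((-15 + 20)/(-19 + 20))*(-372 + 446) = (5/1)*74 = (1*5)*74 = 5*74 = 370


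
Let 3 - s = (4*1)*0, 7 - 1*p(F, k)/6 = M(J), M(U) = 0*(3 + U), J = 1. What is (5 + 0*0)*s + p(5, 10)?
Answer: 57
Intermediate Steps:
M(U) = 0
p(F, k) = 42 (p(F, k) = 42 - 6*0 = 42 + 0 = 42)
s = 3 (s = 3 - 4*1*0 = 3 - 4*0 = 3 - 1*0 = 3 + 0 = 3)
(5 + 0*0)*s + p(5, 10) = (5 + 0*0)*3 + 42 = (5 + 0)*3 + 42 = 5*3 + 42 = 15 + 42 = 57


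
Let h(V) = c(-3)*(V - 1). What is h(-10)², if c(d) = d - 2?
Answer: 3025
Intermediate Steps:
c(d) = -2 + d
h(V) = 5 - 5*V (h(V) = (-2 - 3)*(V - 1) = -5*(-1 + V) = 5 - 5*V)
h(-10)² = (5 - 5*(-10))² = (5 + 50)² = 55² = 3025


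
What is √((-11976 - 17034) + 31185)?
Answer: 5*√87 ≈ 46.637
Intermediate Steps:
√((-11976 - 17034) + 31185) = √(-29010 + 31185) = √2175 = 5*√87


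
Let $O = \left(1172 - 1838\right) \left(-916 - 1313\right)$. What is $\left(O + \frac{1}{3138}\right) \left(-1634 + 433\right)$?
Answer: $- \frac{5594744324533}{3138} \approx -1.7829 \cdot 10^{9}$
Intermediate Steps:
$O = 1484514$ ($O = \left(-666\right) \left(-2229\right) = 1484514$)
$\left(O + \frac{1}{3138}\right) \left(-1634 + 433\right) = \left(1484514 + \frac{1}{3138}\right) \left(-1634 + 433\right) = \left(1484514 + \frac{1}{3138}\right) \left(-1201\right) = \frac{4658404933}{3138} \left(-1201\right) = - \frac{5594744324533}{3138}$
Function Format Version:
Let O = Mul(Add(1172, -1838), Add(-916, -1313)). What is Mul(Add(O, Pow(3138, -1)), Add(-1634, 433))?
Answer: Rational(-5594744324533, 3138) ≈ -1.7829e+9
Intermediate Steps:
O = 1484514 (O = Mul(-666, -2229) = 1484514)
Mul(Add(O, Pow(3138, -1)), Add(-1634, 433)) = Mul(Add(1484514, Pow(3138, -1)), Add(-1634, 433)) = Mul(Add(1484514, Rational(1, 3138)), -1201) = Mul(Rational(4658404933, 3138), -1201) = Rational(-5594744324533, 3138)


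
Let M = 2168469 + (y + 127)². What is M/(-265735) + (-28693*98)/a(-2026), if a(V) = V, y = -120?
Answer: 371415274661/269189555 ≈ 1379.8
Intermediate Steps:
M = 2168518 (M = 2168469 + (-120 + 127)² = 2168469 + 7² = 2168469 + 49 = 2168518)
M/(-265735) + (-28693*98)/a(-2026) = 2168518/(-265735) - 28693*98/(-2026) = 2168518*(-1/265735) - 2811914*(-1/2026) = -2168518/265735 + 1405957/1013 = 371415274661/269189555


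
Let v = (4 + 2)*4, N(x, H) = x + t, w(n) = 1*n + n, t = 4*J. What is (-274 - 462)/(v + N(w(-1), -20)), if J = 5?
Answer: -368/21 ≈ -17.524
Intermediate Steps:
t = 20 (t = 4*5 = 20)
w(n) = 2*n (w(n) = n + n = 2*n)
N(x, H) = 20 + x (N(x, H) = x + 20 = 20 + x)
v = 24 (v = 6*4 = 24)
(-274 - 462)/(v + N(w(-1), -20)) = (-274 - 462)/(24 + (20 + 2*(-1))) = -736/(24 + (20 - 2)) = -736/(24 + 18) = -736/42 = -736*1/42 = -368/21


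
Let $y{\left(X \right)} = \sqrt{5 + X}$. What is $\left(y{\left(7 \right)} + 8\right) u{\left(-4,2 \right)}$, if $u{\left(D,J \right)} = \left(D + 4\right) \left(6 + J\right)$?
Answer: $0$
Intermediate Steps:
$u{\left(D,J \right)} = \left(4 + D\right) \left(6 + J\right)$
$\left(y{\left(7 \right)} + 8\right) u{\left(-4,2 \right)} = \left(\sqrt{5 + 7} + 8\right) \left(24 + 4 \cdot 2 + 6 \left(-4\right) - 8\right) = \left(\sqrt{12} + 8\right) \left(24 + 8 - 24 - 8\right) = \left(2 \sqrt{3} + 8\right) 0 = \left(8 + 2 \sqrt{3}\right) 0 = 0$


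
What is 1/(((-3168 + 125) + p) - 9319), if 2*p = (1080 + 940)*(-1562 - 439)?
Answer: -1/2033372 ≈ -4.9179e-7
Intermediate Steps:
p = -2021010 (p = ((1080 + 940)*(-1562 - 439))/2 = (2020*(-2001))/2 = (½)*(-4042020) = -2021010)
1/(((-3168 + 125) + p) - 9319) = 1/(((-3168 + 125) - 2021010) - 9319) = 1/((-3043 - 2021010) - 9319) = 1/(-2024053 - 9319) = 1/(-2033372) = -1/2033372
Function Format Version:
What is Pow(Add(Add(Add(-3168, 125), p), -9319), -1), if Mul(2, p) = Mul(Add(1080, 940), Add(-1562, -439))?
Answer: Rational(-1, 2033372) ≈ -4.9179e-7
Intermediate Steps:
p = -2021010 (p = Mul(Rational(1, 2), Mul(Add(1080, 940), Add(-1562, -439))) = Mul(Rational(1, 2), Mul(2020, -2001)) = Mul(Rational(1, 2), -4042020) = -2021010)
Pow(Add(Add(Add(-3168, 125), p), -9319), -1) = Pow(Add(Add(Add(-3168, 125), -2021010), -9319), -1) = Pow(Add(Add(-3043, -2021010), -9319), -1) = Pow(Add(-2024053, -9319), -1) = Pow(-2033372, -1) = Rational(-1, 2033372)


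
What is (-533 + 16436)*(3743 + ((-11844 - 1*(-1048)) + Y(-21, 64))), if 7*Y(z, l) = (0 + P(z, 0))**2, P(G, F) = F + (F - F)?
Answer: -112163859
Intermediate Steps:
P(G, F) = F (P(G, F) = F + 0 = F)
Y(z, l) = 0 (Y(z, l) = (0 + 0)**2/7 = (1/7)*0**2 = (1/7)*0 = 0)
(-533 + 16436)*(3743 + ((-11844 - 1*(-1048)) + Y(-21, 64))) = (-533 + 16436)*(3743 + ((-11844 - 1*(-1048)) + 0)) = 15903*(3743 + ((-11844 + 1048) + 0)) = 15903*(3743 + (-10796 + 0)) = 15903*(3743 - 10796) = 15903*(-7053) = -112163859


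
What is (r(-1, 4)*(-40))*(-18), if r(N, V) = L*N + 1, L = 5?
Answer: -2880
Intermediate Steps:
r(N, V) = 1 + 5*N (r(N, V) = 5*N + 1 = 1 + 5*N)
(r(-1, 4)*(-40))*(-18) = ((1 + 5*(-1))*(-40))*(-18) = ((1 - 5)*(-40))*(-18) = -4*(-40)*(-18) = 160*(-18) = -2880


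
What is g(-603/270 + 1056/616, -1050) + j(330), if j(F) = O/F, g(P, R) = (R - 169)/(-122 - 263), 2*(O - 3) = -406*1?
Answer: 2957/1155 ≈ 2.5602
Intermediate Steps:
O = -200 (O = 3 + (-406*1)/2 = 3 + (½)*(-406) = 3 - 203 = -200)
g(P, R) = 169/385 - R/385 (g(P, R) = (-169 + R)/(-385) = (-169 + R)*(-1/385) = 169/385 - R/385)
j(F) = -200/F
g(-603/270 + 1056/616, -1050) + j(330) = (169/385 - 1/385*(-1050)) - 200/330 = (169/385 + 30/11) - 200*1/330 = 1219/385 - 20/33 = 2957/1155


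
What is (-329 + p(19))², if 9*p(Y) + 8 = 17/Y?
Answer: 39262756/361 ≈ 1.0876e+5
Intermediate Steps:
p(Y) = -8/9 + 17/(9*Y) (p(Y) = -8/9 + (17/Y)/9 = -8/9 + 17/(9*Y))
(-329 + p(19))² = (-329 + (⅑)*(17 - 8*19)/19)² = (-329 + (⅑)*(1/19)*(17 - 152))² = (-329 + (⅑)*(1/19)*(-135))² = (-329 - 15/19)² = (-6266/19)² = 39262756/361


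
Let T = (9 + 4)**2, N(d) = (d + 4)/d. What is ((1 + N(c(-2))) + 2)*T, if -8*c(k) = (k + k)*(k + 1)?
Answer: -676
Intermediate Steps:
c(k) = -k*(1 + k)/4 (c(k) = -(k + k)*(k + 1)/8 = -2*k*(1 + k)/8 = -k*(1 + k)/4)
N(d) = (4 + d)/d
T = 169 (T = 13**2 = 169)
((1 + N(c(-2))) + 2)*T = ((1 + (4 - 1/4*(-2)*(1 - 2))/((-1/4*(-2)*(1 - 2)))) + 2)*169 = ((1 + (4 - 1/4*(-2)*(-1))/((-1/4*(-2)*(-1)))) + 2)*169 = ((1 + (4 - 1/2)/(-1/2)) + 2)*169 = ((1 - 2*7/2) + 2)*169 = ((1 - 7) + 2)*169 = (-6 + 2)*169 = -4*169 = -676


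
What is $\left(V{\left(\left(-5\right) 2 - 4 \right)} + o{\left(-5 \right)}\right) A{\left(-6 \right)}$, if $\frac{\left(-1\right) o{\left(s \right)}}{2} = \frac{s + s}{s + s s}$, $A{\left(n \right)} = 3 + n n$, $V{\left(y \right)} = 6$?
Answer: $273$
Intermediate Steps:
$A{\left(n \right)} = 3 + n^{2}$
$o{\left(s \right)} = - \frac{4 s}{s + s^{2}}$ ($o{\left(s \right)} = - 2 \frac{s + s}{s + s s} = - 2 \frac{2 s}{s + s^{2}} = - \frac{4 s}{s + s^{2}}$)
$\left(V{\left(\left(-5\right) 2 - 4 \right)} + o{\left(-5 \right)}\right) A{\left(-6 \right)} = \left(6 - \frac{4}{1 - 5}\right) \left(3 + \left(-6\right)^{2}\right) = \left(6 - \frac{4}{-4}\right) \left(3 + 36\right) = \left(6 - -1\right) 39 = \left(6 + 1\right) 39 = 7 \cdot 39 = 273$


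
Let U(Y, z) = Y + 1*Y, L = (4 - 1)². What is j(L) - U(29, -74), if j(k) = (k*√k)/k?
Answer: -55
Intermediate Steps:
L = 9 (L = 3² = 9)
U(Y, z) = 2*Y (U(Y, z) = Y + Y = 2*Y)
j(k) = √k (j(k) = k^(3/2)/k = √k)
j(L) - U(29, -74) = √9 - 2*29 = 3 - 1*58 = 3 - 58 = -55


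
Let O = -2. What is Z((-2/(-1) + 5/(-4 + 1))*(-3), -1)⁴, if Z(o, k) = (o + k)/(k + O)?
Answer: 16/81 ≈ 0.19753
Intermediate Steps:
Z(o, k) = (k + o)/(-2 + k) (Z(o, k) = (o + k)/(k - 2) = (k + o)/(-2 + k))
Z((-2/(-1) + 5/(-4 + 1))*(-3), -1)⁴ = ((-1 + (-2/(-1) + 5/(-4 + 1))*(-3))/(-2 - 1))⁴ = ((-1 + (-2*(-1) + 5/(-3))*(-3))/(-3))⁴ = (-(-1 + (2 + 5*(-⅓))*(-3))/3)⁴ = (-(-1 + (2 - 5/3)*(-3))/3)⁴ = (-(-1 + (⅓)*(-3))/3)⁴ = (-(-1 - 1)/3)⁴ = (-⅓*(-2))⁴ = (⅔)⁴ = 16/81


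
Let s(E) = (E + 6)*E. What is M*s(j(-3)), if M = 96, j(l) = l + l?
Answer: 0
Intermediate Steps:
j(l) = 2*l
s(E) = E*(6 + E) (s(E) = (6 + E)*E = E*(6 + E))
M*s(j(-3)) = 96*((2*(-3))*(6 + 2*(-3))) = 96*(-6*(6 - 6)) = 96*(-6*0) = 96*0 = 0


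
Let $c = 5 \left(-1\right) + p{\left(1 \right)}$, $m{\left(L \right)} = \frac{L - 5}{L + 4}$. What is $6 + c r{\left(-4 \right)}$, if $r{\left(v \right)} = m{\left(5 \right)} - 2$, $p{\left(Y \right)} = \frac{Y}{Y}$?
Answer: $14$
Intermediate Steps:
$p{\left(Y \right)} = 1$
$m{\left(L \right)} = \frac{-5 + L}{4 + L}$
$c = -4$ ($c = 5 \left(-1\right) + 1 = -5 + 1 = -4$)
$r{\left(v \right)} = -2$ ($r{\left(v \right)} = \frac{-5 + 5}{4 + 5} - 2 = \frac{1}{9} \cdot 0 - 2 = 0 - 2 = -2$)
$6 + c r{\left(-4 \right)} = 6 - -8 = 6 + 8 = 14$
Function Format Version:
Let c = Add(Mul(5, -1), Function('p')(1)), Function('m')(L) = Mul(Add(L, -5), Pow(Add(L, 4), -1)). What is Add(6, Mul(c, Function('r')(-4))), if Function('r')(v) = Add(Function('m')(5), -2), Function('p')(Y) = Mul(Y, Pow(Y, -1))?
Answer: 14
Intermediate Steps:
Function('p')(Y) = 1
Function('m')(L) = Mul(Pow(Add(4, L), -1), Add(-5, L)) (Function('m')(L) = Mul(Add(-5, L), Pow(Add(4, L), -1)) = Mul(Pow(Add(4, L), -1), Add(-5, L)))
c = -4 (c = Add(Mul(5, -1), 1) = Add(-5, 1) = -4)
Function('r')(v) = -2 (Function('r')(v) = Add(Mul(Pow(Add(4, 5), -1), Add(-5, 5)), -2) = Add(Mul(Pow(9, -1), 0), -2) = Add(Mul(Rational(1, 9), 0), -2) = Add(0, -2) = -2)
Add(6, Mul(c, Function('r')(-4))) = Add(6, Mul(-4, -2)) = Add(6, 8) = 14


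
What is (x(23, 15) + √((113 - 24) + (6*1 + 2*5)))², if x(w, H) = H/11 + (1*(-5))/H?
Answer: 115501/1089 + 68*√105/33 ≈ 127.18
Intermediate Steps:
x(w, H) = -5/H + H/11 (x(w, H) = H*(1/11) - 5/H = H/11 - 5/H = -5/H + H/11)
(x(23, 15) + √((113 - 24) + (6*1 + 2*5)))² = ((-5/15 + (1/11)*15) + √((113 - 24) + (6*1 + 2*5)))² = ((-5*1/15 + 15/11) + √(89 + (6 + 10)))² = ((-⅓ + 15/11) + √(89 + 16))² = (34/33 + √105)²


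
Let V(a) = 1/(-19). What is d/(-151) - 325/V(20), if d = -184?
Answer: 932609/151 ≈ 6176.2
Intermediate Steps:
V(a) = -1/19
d/(-151) - 325/V(20) = -184/(-151) - 325/(-1/19) = -184*(-1/151) - 325*(-19) = 184/151 + 6175 = 932609/151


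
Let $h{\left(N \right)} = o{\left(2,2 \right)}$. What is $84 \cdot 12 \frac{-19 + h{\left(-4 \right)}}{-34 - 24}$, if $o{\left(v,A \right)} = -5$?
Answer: $\frac{12096}{29} \approx 417.1$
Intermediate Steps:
$h{\left(N \right)} = -5$
$84 \cdot 12 \frac{-19 + h{\left(-4 \right)}}{-34 - 24} = 84 \cdot 12 \frac{-19 - 5}{-34 - 24} = 1008 \left(- \frac{24}{-58}\right) = 1008 \left(\left(-24\right) \left(- \frac{1}{58}\right)\right) = 1008 \cdot \frac{12}{29} = \frac{12096}{29}$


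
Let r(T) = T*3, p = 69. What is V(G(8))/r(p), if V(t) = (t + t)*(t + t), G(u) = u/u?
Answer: 4/207 ≈ 0.019324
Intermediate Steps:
r(T) = 3*T
G(u) = 1
V(t) = 4*t² (V(t) = (2*t)*(2*t) = 4*t²)
V(G(8))/r(p) = (4*1²)/((3*69)) = (4*1)/207 = 4*(1/207) = 4/207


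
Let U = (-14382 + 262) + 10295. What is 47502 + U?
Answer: 43677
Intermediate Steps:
U = -3825 (U = -14120 + 10295 = -3825)
47502 + U = 47502 - 3825 = 43677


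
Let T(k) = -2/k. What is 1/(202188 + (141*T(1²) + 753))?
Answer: 1/202659 ≈ 4.9344e-6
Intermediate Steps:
1/(202188 + (141*T(1²) + 753)) = 1/(202188 + (141*(-2/(1²)) + 753)) = 1/(202188 + (141*(-2/1) + 753)) = 1/(202188 + (141*(-2*1) + 753)) = 1/(202188 + (141*(-2) + 753)) = 1/(202188 + (-282 + 753)) = 1/(202188 + 471) = 1/202659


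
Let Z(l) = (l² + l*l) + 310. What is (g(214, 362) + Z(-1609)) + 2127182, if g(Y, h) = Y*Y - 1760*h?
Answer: 6713930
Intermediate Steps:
g(Y, h) = Y² - 1760*h
Z(l) = 310 + 2*l² (Z(l) = (l² + l²) + 310 = 2*l² + 310 = 310 + 2*l²)
(g(214, 362) + Z(-1609)) + 2127182 = ((214² - 1760*362) + (310 + 2*(-1609)²)) + 2127182 = ((45796 - 637120) + (310 + 2*2588881)) + 2127182 = (-591324 + (310 + 5177762)) + 2127182 = (-591324 + 5178072) + 2127182 = 4586748 + 2127182 = 6713930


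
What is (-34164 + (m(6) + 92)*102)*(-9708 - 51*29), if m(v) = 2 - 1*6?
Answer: 281778156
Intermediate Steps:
m(v) = -4 (m(v) = 2 - 6 = -4)
(-34164 + (m(6) + 92)*102)*(-9708 - 51*29) = (-34164 + (-4 + 92)*102)*(-9708 - 51*29) = (-34164 + 88*102)*(-9708 - 1479) = (-34164 + 8976)*(-11187) = -25188*(-11187) = 281778156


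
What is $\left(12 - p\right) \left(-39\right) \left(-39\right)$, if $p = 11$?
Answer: $1521$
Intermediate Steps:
$\left(12 - p\right) \left(-39\right) \left(-39\right) = \left(12 - 11\right) \left(-39\right) \left(-39\right) = 1 \left(-39\right) \left(-39\right) = \left(-39\right) \left(-39\right) = 1521$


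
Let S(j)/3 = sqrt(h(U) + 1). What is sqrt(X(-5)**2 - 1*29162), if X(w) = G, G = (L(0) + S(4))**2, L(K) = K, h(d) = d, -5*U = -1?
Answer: I*sqrt(726134)/5 ≈ 170.43*I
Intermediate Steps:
U = 1/5 (U = -1/5*(-1) = 1/5 ≈ 0.20000)
S(j) = 3*sqrt(30)/5 (S(j) = 3*sqrt(1/5 + 1) = 3*sqrt(6/5) = 3*(sqrt(30)/5) = 3*sqrt(30)/5)
G = 54/5 (G = (0 + 3*sqrt(30)/5)**2 = (3*sqrt(30)/5)**2 = 54/5 ≈ 10.800)
X(w) = 54/5
sqrt(X(-5)**2 - 1*29162) = sqrt((54/5)**2 - 1*29162) = sqrt(2916/25 - 29162) = sqrt(-726134/25) = I*sqrt(726134)/5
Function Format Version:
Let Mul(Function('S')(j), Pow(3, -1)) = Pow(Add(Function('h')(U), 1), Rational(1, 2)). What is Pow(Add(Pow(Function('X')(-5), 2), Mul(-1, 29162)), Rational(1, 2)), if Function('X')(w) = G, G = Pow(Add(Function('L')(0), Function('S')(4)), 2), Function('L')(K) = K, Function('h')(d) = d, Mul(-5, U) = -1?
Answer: Mul(Rational(1, 5), I, Pow(726134, Rational(1, 2))) ≈ Mul(170.43, I)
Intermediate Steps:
U = Rational(1, 5) (U = Mul(Rational(-1, 5), -1) = Rational(1, 5) ≈ 0.20000)
Function('S')(j) = Mul(Rational(3, 5), Pow(30, Rational(1, 2))) (Function('S')(j) = Mul(3, Pow(Add(Rational(1, 5), 1), Rational(1, 2))) = Mul(3, Pow(Rational(6, 5), Rational(1, 2))) = Mul(3, Mul(Rational(1, 5), Pow(30, Rational(1, 2)))) = Mul(Rational(3, 5), Pow(30, Rational(1, 2))))
G = Rational(54, 5) (G = Pow(Add(0, Mul(Rational(3, 5), Pow(30, Rational(1, 2)))), 2) = Pow(Mul(Rational(3, 5), Pow(30, Rational(1, 2))), 2) = Rational(54, 5) ≈ 10.800)
Function('X')(w) = Rational(54, 5)
Pow(Add(Pow(Function('X')(-5), 2), Mul(-1, 29162)), Rational(1, 2)) = Pow(Add(Pow(Rational(54, 5), 2), Mul(-1, 29162)), Rational(1, 2)) = Pow(Add(Rational(2916, 25), -29162), Rational(1, 2)) = Pow(Rational(-726134, 25), Rational(1, 2)) = Mul(Rational(1, 5), I, Pow(726134, Rational(1, 2)))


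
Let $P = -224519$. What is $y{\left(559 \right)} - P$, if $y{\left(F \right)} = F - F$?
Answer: $224519$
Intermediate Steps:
$y{\left(F \right)} = 0$
$y{\left(559 \right)} - P = 0 - -224519 = 0 + 224519 = 224519$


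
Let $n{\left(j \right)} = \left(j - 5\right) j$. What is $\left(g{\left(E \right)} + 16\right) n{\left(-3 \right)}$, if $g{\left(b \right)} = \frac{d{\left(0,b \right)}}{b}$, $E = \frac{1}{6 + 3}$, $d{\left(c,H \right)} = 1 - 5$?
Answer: $-480$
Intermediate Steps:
$d{\left(c,H \right)} = -4$ ($d{\left(c,H \right)} = 1 - 5 = -4$)
$E = \frac{1}{9} \approx 0.11111$
$n{\left(j \right)} = j \left(-5 + j\right)$ ($n{\left(j \right)} = \left(-5 + j\right) j = j \left(-5 + j\right)$)
$g{\left(b \right)} = - \frac{4}{b}$
$\left(g{\left(E \right)} + 16\right) n{\left(-3 \right)} = \left(- 4 \frac{1}{\frac{1}{9}} + 16\right) \left(- 3 \left(-5 - 3\right)\right) = \left(\left(-4\right) 9 + 16\right) \left(\left(-3\right) \left(-8\right)\right) = \left(-36 + 16\right) 24 = \left(-20\right) 24 = -480$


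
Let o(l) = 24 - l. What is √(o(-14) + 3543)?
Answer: √3581 ≈ 59.841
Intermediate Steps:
√(o(-14) + 3543) = √((24 - 1*(-14)) + 3543) = √((24 + 14) + 3543) = √(38 + 3543) = √3581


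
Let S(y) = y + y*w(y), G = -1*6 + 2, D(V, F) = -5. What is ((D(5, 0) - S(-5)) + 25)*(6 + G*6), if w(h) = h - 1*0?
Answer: 0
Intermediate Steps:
w(h) = h (w(h) = h + 0 = h)
G = -4 (G = -6 + 2 = -4)
S(y) = y + y**2 (S(y) = y + y*y = y + y**2)
((D(5, 0) - S(-5)) + 25)*(6 + G*6) = ((-5 - (-5)*(1 - 5)) + 25)*(6 - 4*6) = ((-5 - (-5)*(-4)) + 25)*(6 - 24) = ((-5 - 1*20) + 25)*(-18) = ((-5 - 20) + 25)*(-18) = (-25 + 25)*(-18) = 0*(-18) = 0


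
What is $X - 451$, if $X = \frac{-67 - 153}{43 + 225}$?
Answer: $- \frac{30272}{67} \approx -451.82$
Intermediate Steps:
$X = - \frac{55}{67}$ ($X = - \frac{220}{268} = \left(-220\right) \frac{1}{268} = - \frac{55}{67} \approx -0.8209$)
$X - 451 = - \frac{55}{67} - 451 = - \frac{30272}{67}$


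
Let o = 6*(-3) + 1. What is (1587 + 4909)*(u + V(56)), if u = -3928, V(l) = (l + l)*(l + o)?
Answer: 2858240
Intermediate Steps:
o = -17 (o = -18 + 1 = -17)
V(l) = 2*l*(-17 + l) (V(l) = (l + l)*(l - 17) = (2*l)*(-17 + l) = 2*l*(-17 + l))
(1587 + 4909)*(u + V(56)) = (1587 + 4909)*(-3928 + 2*56*(-17 + 56)) = 6496*(-3928 + 2*56*39) = 6496*(-3928 + 4368) = 6496*440 = 2858240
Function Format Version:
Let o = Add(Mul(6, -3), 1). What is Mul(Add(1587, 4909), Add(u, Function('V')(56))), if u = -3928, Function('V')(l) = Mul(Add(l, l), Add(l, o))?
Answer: 2858240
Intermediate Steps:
o = -17 (o = Add(-18, 1) = -17)
Function('V')(l) = Mul(2, l, Add(-17, l)) (Function('V')(l) = Mul(Add(l, l), Add(l, -17)) = Mul(Mul(2, l), Add(-17, l)) = Mul(2, l, Add(-17, l)))
Mul(Add(1587, 4909), Add(u, Function('V')(56))) = Mul(Add(1587, 4909), Add(-3928, Mul(2, 56, Add(-17, 56)))) = Mul(6496, Add(-3928, Mul(2, 56, 39))) = Mul(6496, Add(-3928, 4368)) = Mul(6496, 440) = 2858240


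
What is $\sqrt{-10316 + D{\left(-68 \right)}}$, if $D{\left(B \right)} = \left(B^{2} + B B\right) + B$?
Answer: $4 i \sqrt{71} \approx 33.705 i$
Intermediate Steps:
$D{\left(B \right)} = B + 2 B^{2}$ ($D{\left(B \right)} = \left(B^{2} + B^{2}\right) + B = 2 B^{2} + B = B + 2 B^{2}$)
$\sqrt{-10316 + D{\left(-68 \right)}} = \sqrt{-10316 - 68 \left(1 + 2 \left(-68\right)\right)} = \sqrt{-10316 - 68 \left(1 - 136\right)} = \sqrt{-10316 - -9180} = \sqrt{-10316 + 9180} = \sqrt{-1136} = 4 i \sqrt{71}$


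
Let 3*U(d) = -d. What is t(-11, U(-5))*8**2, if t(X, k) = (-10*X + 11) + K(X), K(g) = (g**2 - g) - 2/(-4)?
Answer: 16224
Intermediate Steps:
U(d) = -d/3 (U(d) = (-d)/3 = -d/3)
K(g) = 1/2 + g**2 - g (K(g) = (g**2 - g) - 2*(-1/4) = (g**2 - g) + 1/2 = 1/2 + g**2 - g)
t(X, k) = 23/2 + X**2 - 11*X (t(X, k) = (-10*X + 11) + (1/2 + X**2 - X) = (11 - 10*X) + (1/2 + X**2 - X) = 23/2 + X**2 - 11*X)
t(-11, U(-5))*8**2 = (23/2 + (-11)**2 - 11*(-11))*8**2 = (23/2 + 121 + 121)*64 = (507/2)*64 = 16224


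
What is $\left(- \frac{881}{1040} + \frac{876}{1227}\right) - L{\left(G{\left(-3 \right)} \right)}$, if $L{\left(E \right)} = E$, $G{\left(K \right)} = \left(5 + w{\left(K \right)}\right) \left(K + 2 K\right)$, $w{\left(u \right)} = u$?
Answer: $\frac{7599831}{425360} \approx 17.867$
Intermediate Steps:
$G{\left(K \right)} = 3 K \left(5 + K\right)$ ($G{\left(K \right)} = \left(5 + K\right) \left(K + 2 K\right) = \left(5 + K\right) 3 K = 3 K \left(5 + K\right)$)
$\left(- \frac{881}{1040} + \frac{876}{1227}\right) - L{\left(G{\left(-3 \right)} \right)} = \left(- \frac{881}{1040} + \frac{876}{1227}\right) - 3 \left(-3\right) \left(5 - 3\right) = \left(\left(-881\right) \frac{1}{1040} + 876 \cdot \frac{1}{1227}\right) - 3 \left(-3\right) 2 = \left(- \frac{881}{1040} + \frac{292}{409}\right) - -18 = - \frac{56649}{425360} + 18 = \frac{7599831}{425360}$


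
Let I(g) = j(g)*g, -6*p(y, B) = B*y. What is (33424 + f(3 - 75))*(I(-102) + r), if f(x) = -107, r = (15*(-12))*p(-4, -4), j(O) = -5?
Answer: 32983830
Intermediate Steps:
p(y, B) = -B*y/6
r = 480 (r = (15*(-12))*(-⅙*(-4)*(-4)) = -180*(-8/3) = 480)
I(g) = -5*g
(33424 + f(3 - 75))*(I(-102) + r) = (33424 - 107)*(-5*(-102) + 480) = 33317*(510 + 480) = 33317*990 = 32983830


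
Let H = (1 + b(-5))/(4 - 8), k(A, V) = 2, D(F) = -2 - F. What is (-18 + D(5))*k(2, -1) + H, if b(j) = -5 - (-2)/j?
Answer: -489/10 ≈ -48.900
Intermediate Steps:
b(j) = -5 + 2/j
H = 11/10 (H = (1 + (-5 + 2/(-5)))/(4 - 8) = (1 + (-5 + 2*(-⅕)))/(-4) = (1 + (-5 - ⅖))*(-¼) = (1 - 27/5)*(-¼) = -22/5*(-¼) = 11/10 ≈ 1.1000)
(-18 + D(5))*k(2, -1) + H = (-18 + (-2 - 1*5))*2 + 11/10 = (-18 + (-2 - 5))*2 + 11/10 = (-18 - 7)*2 + 11/10 = -25*2 + 11/10 = -50 + 11/10 = -489/10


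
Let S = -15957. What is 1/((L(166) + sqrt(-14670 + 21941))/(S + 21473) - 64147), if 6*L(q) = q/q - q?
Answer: -7807012781288/500796487803088997 - 22064*sqrt(7271)/500796487803088997 ≈ -1.5589e-5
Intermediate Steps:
L(q) = 1/6 - q/6 (L(q) = (q/q - q)/6 = (1 - q)/6 = 1/6 - q/6)
1/((L(166) + sqrt(-14670 + 21941))/(S + 21473) - 64147) = 1/(((1/6 - 1/6*166) + sqrt(-14670 + 21941))/(-15957 + 21473) - 64147) = 1/(((1/6 - 83/3) + sqrt(7271))/5516 - 64147) = 1/((-55/2 + sqrt(7271))*(1/5516) - 64147) = 1/((-55/11032 + sqrt(7271)/5516) - 64147) = 1/(-707669759/11032 + sqrt(7271)/5516)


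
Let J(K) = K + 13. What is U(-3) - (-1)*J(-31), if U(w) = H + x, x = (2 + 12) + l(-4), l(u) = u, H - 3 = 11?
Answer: 6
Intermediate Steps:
H = 14 (H = 3 + 11 = 14)
J(K) = 13 + K
x = 10 (x = (2 + 12) - 4 = 14 - 4 = 10)
U(w) = 24 (U(w) = 14 + 10 = 24)
U(-3) - (-1)*J(-31) = 24 - (-1)*(13 - 31) = 24 - (-1)*(-18) = 24 - 1*18 = 24 - 18 = 6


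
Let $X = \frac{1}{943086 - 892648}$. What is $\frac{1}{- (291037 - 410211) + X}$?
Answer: $\frac{50438}{6010898213} \approx 8.3911 \cdot 10^{-6}$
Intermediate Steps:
$X = \frac{1}{50438} \approx 1.9826 \cdot 10^{-5}$
$\frac{1}{- (291037 - 410211) + X} = \frac{1}{- (291037 - 410211) + \frac{1}{50438}} = \frac{1}{\left(-1\right) \left(-119174\right) + \frac{1}{50438}} = \frac{1}{119174 + \frac{1}{50438}} = \frac{1}{\frac{6010898213}{50438}} = \frac{50438}{6010898213}$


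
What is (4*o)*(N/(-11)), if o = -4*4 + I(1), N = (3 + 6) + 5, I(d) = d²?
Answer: 840/11 ≈ 76.364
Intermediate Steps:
N = 14 (N = 9 + 5 = 14)
o = -15 (o = -4*4 + 1² = -16 + 1 = -15)
(4*o)*(N/(-11)) = (4*(-15))*(14/(-11)) = -840*(-1)/11 = -60*(-14/11) = 840/11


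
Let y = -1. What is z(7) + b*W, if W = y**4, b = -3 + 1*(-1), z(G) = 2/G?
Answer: -26/7 ≈ -3.7143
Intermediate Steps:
b = -4 (b = -3 - 1 = -4)
W = 1 (W = (-1)**4 = 1)
z(7) + b*W = 2/7 - 4*1 = 2*(1/7) - 4 = 2/7 - 4 = -26/7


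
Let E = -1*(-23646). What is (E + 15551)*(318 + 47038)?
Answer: 1856213132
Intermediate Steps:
E = 23646
(E + 15551)*(318 + 47038) = (23646 + 15551)*(318 + 47038) = 39197*47356 = 1856213132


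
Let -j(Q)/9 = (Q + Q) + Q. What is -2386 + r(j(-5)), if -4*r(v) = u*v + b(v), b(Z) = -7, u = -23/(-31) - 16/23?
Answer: -1701084/713 ≈ -2385.8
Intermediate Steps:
u = 33/713 (u = -23*(-1/31) - 16*1/23 = 23/31 - 16/23 = 33/713 ≈ 0.046283)
j(Q) = -27*Q (j(Q) = -9*((Q + Q) + Q) = -9*(2*Q + Q) = -27*Q)
r(v) = 7/4 - 33*v/2852 (r(v) = -(33*v/713 - 7)/4 = -(-7 + 33*v/713)/4 = 7/4 - 33*v/2852)
-2386 + r(j(-5)) = -2386 + (7/4 - (-891)*(-5)/2852) = -2386 + (7/4 - 33/2852*135) = -2386 + (7/4 - 4455/2852) = -2386 + 134/713 = -1701084/713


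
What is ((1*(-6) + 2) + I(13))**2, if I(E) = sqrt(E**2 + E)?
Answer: (4 - sqrt(182))**2 ≈ 90.074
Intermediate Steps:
I(E) = sqrt(E + E**2)
((1*(-6) + 2) + I(13))**2 = ((1*(-6) + 2) + sqrt(13*(1 + 13)))**2 = ((-6 + 2) + sqrt(13*14))**2 = (-4 + sqrt(182))**2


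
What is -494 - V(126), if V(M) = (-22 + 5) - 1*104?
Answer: -373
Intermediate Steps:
V(M) = -121 (V(M) = -17 - 104 = -121)
-494 - V(126) = -494 - 1*(-121) = -494 + 121 = -373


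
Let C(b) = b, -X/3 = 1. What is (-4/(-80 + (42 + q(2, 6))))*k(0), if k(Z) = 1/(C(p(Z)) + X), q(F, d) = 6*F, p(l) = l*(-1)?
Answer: -2/39 ≈ -0.051282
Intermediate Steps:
X = -3 (X = -3*1 = -3)
p(l) = -l
k(Z) = 1/(-3 - Z) (k(Z) = 1/(-Z - 3) = 1/(-3 - Z))
(-4/(-80 + (42 + q(2, 6))))*k(0) = (-4/(-80 + (42 + 6*2)))*(-1/(3 + 0)) = (-4/(-80 + (42 + 12)))*(-1/3) = (-4/(-80 + 54))*(-1*⅓) = (-4/(-26))*(-⅓) = -1/26*(-4)*(-⅓) = (2/13)*(-⅓) = -2/39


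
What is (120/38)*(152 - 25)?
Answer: 7620/19 ≈ 401.05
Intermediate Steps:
(120/38)*(152 - 25) = (120*(1/38))*127 = (60/19)*127 = 7620/19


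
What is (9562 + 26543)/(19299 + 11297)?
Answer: 36105/30596 ≈ 1.1801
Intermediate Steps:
(9562 + 26543)/(19299 + 11297) = 36105/30596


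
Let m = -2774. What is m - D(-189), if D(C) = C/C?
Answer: -2775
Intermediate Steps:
D(C) = 1
m - D(-189) = -2774 - 1*1 = -2774 - 1 = -2775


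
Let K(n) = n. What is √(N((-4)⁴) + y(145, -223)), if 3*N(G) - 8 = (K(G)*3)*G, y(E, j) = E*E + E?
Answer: √780378/3 ≈ 294.46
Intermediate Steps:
y(E, j) = E + E² (y(E, j) = E² + E = E + E²)
N(G) = 8/3 + G² (N(G) = 8/3 + ((G*3)*G)/3 = 8/3 + ((3*G)*G)/3 = 8/3 + (3*G²)/3 = 8/3 + G²)
√(N((-4)⁴) + y(145, -223)) = √((8/3 + ((-4)⁴)²) + 145*(1 + 145)) = √((8/3 + 256²) + 145*146) = √((8/3 + 65536) + 21170) = √(196616/3 + 21170) = √(260126/3) = √780378/3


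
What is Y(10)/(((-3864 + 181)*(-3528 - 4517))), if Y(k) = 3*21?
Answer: 63/29629735 ≈ 2.1262e-6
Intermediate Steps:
Y(k) = 63
Y(10)/(((-3864 + 181)*(-3528 - 4517))) = 63/(((-3864 + 181)*(-3528 - 4517))) = 63/((-3683*(-8045))) = 63/29629735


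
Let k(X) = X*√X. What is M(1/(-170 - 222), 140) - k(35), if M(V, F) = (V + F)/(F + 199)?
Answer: 18293/44296 - 35*√35 ≈ -206.65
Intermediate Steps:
k(X) = X^(3/2)
M(V, F) = (F + V)/(199 + F)
M(1/(-170 - 222), 140) - k(35) = (140 + 1/(-170 - 222))/(199 + 140) - 35^(3/2) = (140 + 1/(-392))/339 - 35*√35 = (140 - 1/392)/339 - 35*√35 = (1/339)*(54879/392) - 35*√35 = 18293/44296 - 35*√35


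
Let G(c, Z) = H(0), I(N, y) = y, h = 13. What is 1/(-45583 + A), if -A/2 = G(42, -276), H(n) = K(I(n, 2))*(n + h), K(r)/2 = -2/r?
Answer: -1/45531 ≈ -2.1963e-5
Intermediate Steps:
K(r) = -4/r (K(r) = 2*(-2/r) = -4/r)
H(n) = -26 - 2*n (H(n) = (-4/2)*(n + 13) = (-4*1/2)*(13 + n) = -2*(13 + n) = -26 - 2*n)
G(c, Z) = -26 (G(c, Z) = -26 - 2*0 = -26 + 0 = -26)
A = 52 (A = -2*(-26) = 52)
1/(-45583 + A) = 1/(-45583 + 52) = 1/(-45531) = -1/45531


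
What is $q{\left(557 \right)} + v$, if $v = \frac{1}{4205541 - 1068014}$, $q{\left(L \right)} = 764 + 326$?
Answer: $\frac{3419904431}{3137527} \approx 1090.0$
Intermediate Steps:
$q{\left(L \right)} = 1090$
$v = \frac{1}{3137527} \approx 3.1872 \cdot 10^{-7}$
$q{\left(557 \right)} + v = 1090 + \frac{1}{3137527} = \frac{3419904431}{3137527}$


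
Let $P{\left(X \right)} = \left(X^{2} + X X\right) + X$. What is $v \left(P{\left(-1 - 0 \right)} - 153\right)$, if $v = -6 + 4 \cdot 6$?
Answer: $-2736$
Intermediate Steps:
$P{\left(X \right)} = X + 2 X^{2}$ ($P{\left(X \right)} = \left(X^{2} + X^{2}\right) + X = 2 X^{2} + X = X + 2 X^{2}$)
$v = 18$ ($v = -6 + 24 = 18$)
$v \left(P{\left(-1 - 0 \right)} - 153\right) = 18 \left(\left(-1 - 0\right) \left(1 + 2 \left(-1 - 0\right)\right) - 153\right) = 18 \left(\left(-1 + 0\right) \left(1 + 2 \left(-1 + 0\right)\right) - 153\right) = 18 \left(- (1 + 2 \left(-1\right)) - 153\right) = 18 \left(- (1 - 2) - 153\right) = 18 \left(\left(-1\right) \left(-1\right) - 153\right) = 18 \left(1 - 153\right) = 18 \left(-152\right) = -2736$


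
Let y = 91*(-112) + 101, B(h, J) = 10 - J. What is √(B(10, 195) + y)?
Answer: 2*I*√2569 ≈ 101.37*I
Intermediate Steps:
y = -10091 (y = -10192 + 101 = -10091)
√(B(10, 195) + y) = √((10 - 1*195) - 10091) = √((10 - 195) - 10091) = √(-185 - 10091) = √(-10276) = 2*I*√2569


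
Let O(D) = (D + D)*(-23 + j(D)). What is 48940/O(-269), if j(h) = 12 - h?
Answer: -12235/34701 ≈ -0.35258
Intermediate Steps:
O(D) = 2*D*(-11 - D) (O(D) = (D + D)*(-23 + (12 - D)) = (2*D)*(-11 - D) = 2*D*(-11 - D))
48940/O(-269) = 48940/((-2*(-269)*(11 - 269))) = 48940/((-2*(-269)*(-258))) = 48940/(-138804) = 48940*(-1/138804) = -12235/34701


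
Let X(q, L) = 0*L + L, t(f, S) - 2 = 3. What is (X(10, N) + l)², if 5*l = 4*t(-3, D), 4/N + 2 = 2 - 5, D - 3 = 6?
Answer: 256/25 ≈ 10.240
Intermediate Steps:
D = 9 (D = 3 + 6 = 9)
t(f, S) = 5 (t(f, S) = 2 + 3 = 5)
N = -⅘ (N = 4/(-2 + (2 - 5)) = 4/(-2 - 3) = 4/(-5) = 4*(-⅕) = -⅘ ≈ -0.80000)
X(q, L) = L (X(q, L) = 0 + L = L)
l = 4 (l = (4*5)/5 = (⅕)*20 = 4)
(X(10, N) + l)² = (-⅘ + 4)² = (16/5)² = 256/25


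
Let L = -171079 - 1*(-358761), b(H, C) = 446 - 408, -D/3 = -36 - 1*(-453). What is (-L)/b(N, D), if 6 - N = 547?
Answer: -4939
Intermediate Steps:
N = -541 (N = 6 - 1*547 = 6 - 547 = -541)
D = -1251 (D = -3*(-36 - 1*(-453)) = -3*(-36 + 453) = -3*417 = -1251)
b(H, C) = 38
L = 187682 (L = -171079 + 358761 = 187682)
(-L)/b(N, D) = -1*187682/38 = -187682*1/38 = -4939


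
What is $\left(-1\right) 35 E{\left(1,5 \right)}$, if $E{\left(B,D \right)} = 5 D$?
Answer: $-875$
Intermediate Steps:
$\left(-1\right) 35 E{\left(1,5 \right)} = \left(-1\right) 35 \cdot 5 \cdot 5 = \left(-35\right) 25 = -875$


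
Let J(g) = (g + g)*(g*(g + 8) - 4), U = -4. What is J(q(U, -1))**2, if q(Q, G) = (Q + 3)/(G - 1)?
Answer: 1/16 ≈ 0.062500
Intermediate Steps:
q(Q, G) = (3 + Q)/(-1 + G)
J(g) = 2*g*(-4 + g*(8 + g)) (J(g) = (2*g)*(g*(8 + g) - 4) = (2*g)*(-4 + g*(8 + g)) = 2*g*(-4 + g*(8 + g)))
J(q(U, -1))**2 = (2*((3 - 4)/(-1 - 1))*(-4 + ((3 - 4)/(-1 - 1))**2 + 8*((3 - 4)/(-1 - 1))))**2 = (2*(-1/(-2))*(-4 + (-1/(-2))**2 + 8*(-1/(-2))))**2 = (2*(-1/2*(-1))*(-4 + (-1/2*(-1))**2 + 8*(-1/2*(-1))))**2 = (2*(1/2)*(-4 + (1/2)**2 + 8*(1/2)))**2 = (2*(1/2)*(-4 + 1/4 + 4))**2 = (2*(1/2)*(1/4))**2 = (1/4)**2 = 1/16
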